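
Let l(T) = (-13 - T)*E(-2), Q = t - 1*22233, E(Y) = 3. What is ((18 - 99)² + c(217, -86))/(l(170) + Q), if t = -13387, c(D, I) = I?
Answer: -925/5167 ≈ -0.17902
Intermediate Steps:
Q = -35620 (Q = -13387 - 1*22233 = -13387 - 22233 = -35620)
l(T) = -39 - 3*T (l(T) = (-13 - T)*3 = -39 - 3*T)
((18 - 99)² + c(217, -86))/(l(170) + Q) = ((18 - 99)² - 86)/((-39 - 3*170) - 35620) = ((-81)² - 86)/((-39 - 510) - 35620) = (6561 - 86)/(-549 - 35620) = 6475/(-36169) = 6475*(-1/36169) = -925/5167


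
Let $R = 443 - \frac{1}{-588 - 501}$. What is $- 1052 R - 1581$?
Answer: $- \frac{509235965}{1089} \approx -4.6762 \cdot 10^{5}$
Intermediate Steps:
$R = \frac{482428}{1089}$ ($R = 443 - \frac{1}{-1089} = 443 - - \frac{1}{1089} = 443 + \frac{1}{1089} = \frac{482428}{1089} \approx 443.0$)
$- 1052 R - 1581 = \left(-1052\right) \frac{482428}{1089} - 1581 = - \frac{507514256}{1089} - 1581 = - \frac{509235965}{1089}$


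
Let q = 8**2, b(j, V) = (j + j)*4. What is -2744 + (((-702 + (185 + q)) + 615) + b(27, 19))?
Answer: -2366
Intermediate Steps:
b(j, V) = 8*j (b(j, V) = (2*j)*4 = 8*j)
q = 64
-2744 + (((-702 + (185 + q)) + 615) + b(27, 19)) = -2744 + (((-702 + (185 + 64)) + 615) + 8*27) = -2744 + (((-702 + 249) + 615) + 216) = -2744 + ((-453 + 615) + 216) = -2744 + (162 + 216) = -2744 + 378 = -2366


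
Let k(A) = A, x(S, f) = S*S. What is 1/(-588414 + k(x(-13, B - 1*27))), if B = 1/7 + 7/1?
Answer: -1/588245 ≈ -1.7000e-6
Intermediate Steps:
B = 50/7 (B = 1*(1/7) + 7*1 = 1/7 + 7 = 50/7 ≈ 7.1429)
x(S, f) = S**2
1/(-588414 + k(x(-13, B - 1*27))) = 1/(-588414 + (-13)**2) = 1/(-588414 + 169) = 1/(-588245) = -1/588245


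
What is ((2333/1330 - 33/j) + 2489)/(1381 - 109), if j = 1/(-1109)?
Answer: 51986713/1691760 ≈ 30.729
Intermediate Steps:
j = -1/1109 ≈ -0.00090171
((2333/1330 - 33/j) + 2489)/(1381 - 109) = ((2333/1330 - 33/(-1/1109)) + 2489)/(1381 - 109) = ((2333*(1/1330) - 33*(-1109)) + 2489)/1272 = ((2333/1330 + 36597) + 2489)*(1/1272) = (48676343/1330 + 2489)*(1/1272) = (51986713/1330)*(1/1272) = 51986713/1691760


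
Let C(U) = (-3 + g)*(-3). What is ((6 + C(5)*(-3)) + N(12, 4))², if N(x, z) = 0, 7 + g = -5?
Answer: 16641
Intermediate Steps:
g = -12 (g = -7 - 5 = -12)
C(U) = 45 (C(U) = (-3 - 12)*(-3) = -15*(-3) = 45)
((6 + C(5)*(-3)) + N(12, 4))² = ((6 + 45*(-3)) + 0)² = ((6 - 135) + 0)² = (-129 + 0)² = (-129)² = 16641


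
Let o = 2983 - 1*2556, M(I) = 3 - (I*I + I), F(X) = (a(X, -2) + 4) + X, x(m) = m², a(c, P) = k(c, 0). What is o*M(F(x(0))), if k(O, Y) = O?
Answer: -7259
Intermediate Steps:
a(c, P) = c
F(X) = 4 + 2*X (F(X) = (X + 4) + X = (4 + X) + X = 4 + 2*X)
M(I) = 3 - I - I² (M(I) = 3 - (I² + I) = 3 - (I + I²) = 3 + (-I - I²) = 3 - I - I²)
o = 427 (o = 2983 - 2556 = 427)
o*M(F(x(0))) = 427*(3 - (4 + 2*0²) - (4 + 2*0²)²) = 427*(3 - (4 + 2*0) - (4 + 2*0)²) = 427*(3 - (4 + 0) - (4 + 0)²) = 427*(3 - 1*4 - 1*4²) = 427*(3 - 4 - 1*16) = 427*(3 - 4 - 16) = 427*(-17) = -7259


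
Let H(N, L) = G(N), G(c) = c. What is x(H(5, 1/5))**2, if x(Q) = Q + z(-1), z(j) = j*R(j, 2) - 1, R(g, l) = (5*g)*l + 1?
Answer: 169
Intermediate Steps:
R(g, l) = 1 + 5*g*l (R(g, l) = 5*g*l + 1 = 1 + 5*g*l)
z(j) = -1 + j*(1 + 10*j) (z(j) = j*(1 + 5*j*2) - 1 = j*(1 + 10*j) - 1 = -1 + j*(1 + 10*j))
H(N, L) = N
x(Q) = 8 + Q (x(Q) = Q + (-1 - (1 + 10*(-1))) = Q + (-1 - (1 - 10)) = Q + (-1 - 1*(-9)) = Q + (-1 + 9) = Q + 8 = 8 + Q)
x(H(5, 1/5))**2 = (8 + 5)**2 = 13**2 = 169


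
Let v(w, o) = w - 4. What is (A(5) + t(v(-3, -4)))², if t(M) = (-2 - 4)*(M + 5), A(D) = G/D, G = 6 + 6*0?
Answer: 4356/25 ≈ 174.24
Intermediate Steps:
v(w, o) = -4 + w
G = 6 (G = 6 + 0 = 6)
A(D) = 6/D
t(M) = -30 - 6*M (t(M) = -6*(5 + M) = -30 - 6*M)
(A(5) + t(v(-3, -4)))² = (6/5 + (-30 - 6*(-4 - 3)))² = (6*(⅕) + (-30 - 6*(-7)))² = (6/5 + (-30 + 42))² = (6/5 + 12)² = (66/5)² = 4356/25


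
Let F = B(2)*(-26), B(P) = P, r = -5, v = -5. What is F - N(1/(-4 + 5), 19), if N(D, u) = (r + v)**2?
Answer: -152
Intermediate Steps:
N(D, u) = 100 (N(D, u) = (-5 - 5)**2 = (-10)**2 = 100)
F = -52 (F = 2*(-26) = -52)
F - N(1/(-4 + 5), 19) = -52 - 1*100 = -52 - 100 = -152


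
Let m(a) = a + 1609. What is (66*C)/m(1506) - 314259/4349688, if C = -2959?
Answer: -40497470717/645203720 ≈ -62.767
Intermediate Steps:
m(a) = 1609 + a
(66*C)/m(1506) - 314259/4349688 = (66*(-2959))/(1609 + 1506) - 314259/4349688 = -195294/3115 - 314259*1/4349688 = -195294*1/3115 - 104753/1449896 = -195294/3115 - 104753/1449896 = -40497470717/645203720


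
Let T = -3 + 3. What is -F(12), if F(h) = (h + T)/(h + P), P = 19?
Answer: -12/31 ≈ -0.38710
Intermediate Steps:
T = 0
F(h) = h/(19 + h) (F(h) = (h + 0)/(h + 19) = h/(19 + h))
-F(12) = -12/(19 + 12) = -12/31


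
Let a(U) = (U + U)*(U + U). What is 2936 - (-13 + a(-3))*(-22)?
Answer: 3442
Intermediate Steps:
a(U) = 4*U² (a(U) = (2*U)*(2*U) = 4*U²)
2936 - (-13 + a(-3))*(-22) = 2936 - (-13 + 4*(-3)²)*(-22) = 2936 - (-13 + 4*9)*(-22) = 2936 - (-13 + 36)*(-22) = 2936 - 23*(-22) = 2936 - 1*(-506) = 2936 + 506 = 3442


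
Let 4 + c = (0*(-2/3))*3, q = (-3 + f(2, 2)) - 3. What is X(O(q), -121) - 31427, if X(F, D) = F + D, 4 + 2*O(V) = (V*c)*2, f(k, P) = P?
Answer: -31534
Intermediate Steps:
q = -4 (q = (-3 + 2) - 3 = -1 - 3 = -4)
c = -4 (c = -4 + (0*(-2/3))*3 = -4 + 0*3 = -4 + 0 = -4)
O(V) = -2 - 4*V (O(V) = -2 + ((V*(-4))*2)/2 = -2 + (-4*V*2)/2 = -2 + (-8*V)/2 = -2 - 4*V)
X(F, D) = D + F
X(O(q), -121) - 31427 = (-121 + (-2 - 4*(-4))) - 31427 = (-121 + (-2 + 16)) - 31427 = (-121 + 14) - 31427 = -107 - 31427 = -31534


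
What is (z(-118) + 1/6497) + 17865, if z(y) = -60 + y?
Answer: 114912440/6497 ≈ 17687.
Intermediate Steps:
(z(-118) + 1/6497) + 17865 = ((-60 - 118) + 1/6497) + 17865 = (-178 + 1/6497) + 17865 = -1156465/6497 + 17865 = 114912440/6497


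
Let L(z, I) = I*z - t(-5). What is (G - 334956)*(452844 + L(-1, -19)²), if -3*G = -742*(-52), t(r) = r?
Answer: -157707335280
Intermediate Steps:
L(z, I) = 5 + I*z (L(z, I) = I*z - 1*(-5) = I*z + 5 = 5 + I*z)
G = -38584/3 (G = -(-742)*(-52)/3 = -⅓*38584 = -38584/3 ≈ -12861.)
(G - 334956)*(452844 + L(-1, -19)²) = (-38584/3 - 334956)*(452844 + (5 - 19*(-1))²) = -1043452*(452844 + (5 + 19)²)/3 = -1043452*(452844 + 24²)/3 = -1043452*(452844 + 576)/3 = -1043452/3*453420 = -157707335280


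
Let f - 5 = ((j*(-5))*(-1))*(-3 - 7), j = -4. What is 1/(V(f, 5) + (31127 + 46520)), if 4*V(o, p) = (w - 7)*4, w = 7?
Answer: 1/77647 ≈ 1.2879e-5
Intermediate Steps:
f = 205 (f = 5 + (-4*(-5)*(-1))*(-3 - 7) = 5 + (20*(-1))*(-10) = 5 - 20*(-10) = 5 + 200 = 205)
V(o, p) = 0 (V(o, p) = ((7 - 7)*4)/4 = (0*4)/4 = (¼)*0 = 0)
1/(V(f, 5) + (31127 + 46520)) = 1/(0 + (31127 + 46520)) = 1/(0 + 77647) = 1/77647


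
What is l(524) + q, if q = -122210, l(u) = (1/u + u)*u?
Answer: 152367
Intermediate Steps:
l(u) = u*(u + 1/u) (l(u) = (1/u + u)*u = (u + 1/u)*u = u*(u + 1/u))
l(524) + q = (1 + 524**2) - 122210 = (1 + 274576) - 122210 = 274577 - 122210 = 152367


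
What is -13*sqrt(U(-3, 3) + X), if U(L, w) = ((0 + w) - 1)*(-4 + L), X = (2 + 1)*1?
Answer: -13*I*sqrt(11) ≈ -43.116*I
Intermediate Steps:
X = 3 (X = 3*1 = 3)
U(L, w) = (-1 + w)*(-4 + L) (U(L, w) = (w - 1)*(-4 + L) = (-1 + w)*(-4 + L))
-13*sqrt(U(-3, 3) + X) = -13*sqrt((4 - 1*(-3) - 4*3 - 3*3) + 3) = -13*sqrt((4 + 3 - 12 - 9) + 3) = -13*sqrt(-14 + 3) = -13*I*sqrt(11)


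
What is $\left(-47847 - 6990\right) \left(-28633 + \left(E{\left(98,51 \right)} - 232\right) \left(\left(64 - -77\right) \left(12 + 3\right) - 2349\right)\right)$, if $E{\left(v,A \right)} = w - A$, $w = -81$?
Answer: $-3100648491$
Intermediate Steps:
$E{\left(v,A \right)} = -81 - A$
$\left(-47847 - 6990\right) \left(-28633 + \left(E{\left(98,51 \right)} - 232\right) \left(\left(64 - -77\right) \left(12 + 3\right) - 2349\right)\right) = \left(-47847 - 6990\right) \left(-28633 + \left(\left(-81 - 51\right) - 232\right) \left(\left(64 - -77\right) \left(12 + 3\right) - 2349\right)\right) = - 54837 \left(-28633 + \left(\left(-81 - 51\right) - 232\right) \left(\left(64 + 77\right) 15 - 2349\right)\right) = - 54837 \left(-28633 + \left(-132 - 232\right) \left(141 \cdot 15 - 2349\right)\right) = - 54837 \left(-28633 - 364 \left(2115 - 2349\right)\right) = - 54837 \left(-28633 - -85176\right) = - 54837 \left(-28633 + 85176\right) = \left(-54837\right) 56543 = -3100648491$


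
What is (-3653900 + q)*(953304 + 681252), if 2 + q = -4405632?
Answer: -13173759656904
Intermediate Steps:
q = -4405634 (q = -2 - 4405632 = -4405634)
(-3653900 + q)*(953304 + 681252) = (-3653900 - 4405634)*(953304 + 681252) = -8059534*1634556 = -13173759656904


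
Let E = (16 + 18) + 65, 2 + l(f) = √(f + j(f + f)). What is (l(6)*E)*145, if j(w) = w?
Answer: -28710 + 43065*√2 ≈ 32193.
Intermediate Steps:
l(f) = -2 + √3*√f (l(f) = -2 + √(f + (f + f)) = -2 + √(f + 2*f) = -2 + √(3*f) = -2 + √3*√f)
E = 99 (E = 34 + 65 = 99)
(l(6)*E)*145 = ((-2 + √3*√6)*99)*145 = ((-2 + 3*√2)*99)*145 = (-198 + 297*√2)*145 = -28710 + 43065*√2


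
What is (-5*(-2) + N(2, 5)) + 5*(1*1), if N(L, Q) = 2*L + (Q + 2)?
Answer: 26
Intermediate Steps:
N(L, Q) = 2 + Q + 2*L (N(L, Q) = 2*L + (2 + Q) = 2 + Q + 2*L)
(-5*(-2) + N(2, 5)) + 5*(1*1) = (-5*(-2) + (2 + 5 + 2*2)) + 5*(1*1) = (10 + (2 + 5 + 4)) + 5*1 = (10 + 11) + 5 = 21 + 5 = 26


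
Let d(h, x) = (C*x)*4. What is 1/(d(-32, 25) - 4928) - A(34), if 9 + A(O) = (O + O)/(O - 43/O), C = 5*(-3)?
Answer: 49526627/7154364 ≈ 6.9226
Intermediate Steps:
C = -15
A(O) = -9 + 2*O/(O - 43/O) (A(O) = -9 + (O + O)/(O - 43/O) = -9 + (2*O)/(O - 43/O) = -9 + 2*O/(O - 43/O))
d(h, x) = -60*x (d(h, x) = -15*x*4 = -60*x)
1/(d(-32, 25) - 4928) - A(34) = 1/(-60*25 - 4928) - (387 - 7*34²)/(-43 + 34²) = 1/(-1500 - 4928) - (387 - 7*1156)/(-43 + 1156) = 1/(-6428) - (387 - 8092)/1113 = -1/6428 - (-7705)/1113 = -1/6428 - 1*(-7705/1113) = -1/6428 + 7705/1113 = 49526627/7154364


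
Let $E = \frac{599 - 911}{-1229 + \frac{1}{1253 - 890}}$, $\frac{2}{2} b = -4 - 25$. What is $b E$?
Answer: $- \frac{1642212}{223063} \approx -7.3621$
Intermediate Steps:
$b = -29$ ($b = -4 - 25 = -29$)
$E = \frac{56628}{223063}$ ($E = - \frac{312}{-1229 + \frac{1}{1253 - 890}} = - \frac{312}{-1229 + \frac{1}{363}} = - \frac{312}{- \frac{446126}{363}} = \left(-312\right) \left(- \frac{363}{446126}\right) = \frac{56628}{223063} \approx 0.25387$)
$b E = \left(-29\right) \frac{56628}{223063} = - \frac{1642212}{223063}$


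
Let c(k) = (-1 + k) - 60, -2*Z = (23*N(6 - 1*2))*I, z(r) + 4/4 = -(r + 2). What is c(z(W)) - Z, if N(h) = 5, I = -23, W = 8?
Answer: -2789/2 ≈ -1394.5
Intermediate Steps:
z(r) = -3 - r (z(r) = -1 - (r + 2) = -1 - (2 + r) = -1 + (-2 - r) = -3 - r)
Z = 2645/2 (Z = -23*5*(-23)/2 = -115*(-23)/2 = -½*(-2645) = 2645/2 ≈ 1322.5)
c(k) = -61 + k
c(z(W)) - Z = (-61 + (-3 - 1*8)) - 1*2645/2 = (-61 + (-3 - 8)) - 2645/2 = (-61 - 11) - 2645/2 = -72 - 2645/2 = -2789/2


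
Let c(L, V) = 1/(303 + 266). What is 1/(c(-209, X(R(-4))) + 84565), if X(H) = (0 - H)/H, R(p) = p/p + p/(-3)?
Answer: 569/48117486 ≈ 1.1825e-5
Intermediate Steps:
R(p) = 1 - p/3 (R(p) = 1 + p*(-⅓) = 1 - p/3)
X(H) = -1 (X(H) = (-H)/H = -1)
c(L, V) = 1/569
1/(c(-209, X(R(-4))) + 84565) = 1/(1/569 + 84565) = 1/(48117486/569) = 569/48117486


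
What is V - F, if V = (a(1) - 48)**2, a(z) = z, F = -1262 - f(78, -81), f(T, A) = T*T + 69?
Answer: 9624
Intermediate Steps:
f(T, A) = 69 + T**2 (f(T, A) = T**2 + 69 = 69 + T**2)
F = -7415 (F = -1262 - (69 + 78**2) = -1262 - (69 + 6084) = -1262 - 1*6153 = -1262 - 6153 = -7415)
V = 2209 (V = (1 - 48)**2 = (-47)**2 = 2209)
V - F = 2209 - 1*(-7415) = 2209 + 7415 = 9624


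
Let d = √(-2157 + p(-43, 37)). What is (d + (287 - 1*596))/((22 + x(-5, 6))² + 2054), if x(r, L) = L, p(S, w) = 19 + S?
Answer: -103/946 + I*√2181/2838 ≈ -0.10888 + 0.016456*I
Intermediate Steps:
d = I*√2181 (d = √(-2157 + (19 - 43)) = √(-2157 - 24) = √(-2181) = I*√2181 ≈ 46.701*I)
(d + (287 - 1*596))/((22 + x(-5, 6))² + 2054) = (I*√2181 + (287 - 1*596))/((22 + 6)² + 2054) = (I*√2181 + (287 - 596))/(28² + 2054) = (I*√2181 - 309)/(784 + 2054) = (-309 + I*√2181)/2838 = (-309 + I*√2181)*(1/2838) = -103/946 + I*√2181/2838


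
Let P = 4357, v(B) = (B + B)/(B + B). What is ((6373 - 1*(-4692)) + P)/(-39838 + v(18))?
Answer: -15422/39837 ≈ -0.38713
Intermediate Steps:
v(B) = 1 (v(B) = (2*B)/((2*B)) = (2*B)*(1/(2*B)) = 1)
((6373 - 1*(-4692)) + P)/(-39838 + v(18)) = ((6373 - 1*(-4692)) + 4357)/(-39838 + 1) = ((6373 + 4692) + 4357)/(-39837) = (11065 + 4357)*(-1/39837) = 15422*(-1/39837) = -15422/39837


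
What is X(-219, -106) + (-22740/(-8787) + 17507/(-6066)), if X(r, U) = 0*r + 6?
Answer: 101306161/17767314 ≈ 5.7018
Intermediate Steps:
X(r, U) = 6 (X(r, U) = 0 + 6 = 6)
X(-219, -106) + (-22740/(-8787) + 17507/(-6066)) = 6 + (-22740/(-8787) + 17507/(-6066)) = 6 + (-22740*(-1/8787) + 17507*(-1/6066)) = 6 + (7580/2929 - 17507/6066) = 6 - 5297723/17767314 = 101306161/17767314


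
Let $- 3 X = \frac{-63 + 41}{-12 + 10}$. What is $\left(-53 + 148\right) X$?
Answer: $- \frac{1045}{3} \approx -348.33$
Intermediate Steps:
$X = - \frac{11}{3}$ ($X = - \frac{\left(-63 + 41\right) \frac{1}{-12 + 10}}{3} = - \frac{\left(-22\right) \frac{1}{-2}}{3} = - \frac{\left(-22\right) \left(- \frac{1}{2}\right)}{3} = \left(- \frac{1}{3}\right) 11 = - \frac{11}{3} \approx -3.6667$)
$\left(-53 + 148\right) X = \left(-53 + 148\right) \left(- \frac{11}{3}\right) = 95 \left(- \frac{11}{3}\right) = - \frac{1045}{3}$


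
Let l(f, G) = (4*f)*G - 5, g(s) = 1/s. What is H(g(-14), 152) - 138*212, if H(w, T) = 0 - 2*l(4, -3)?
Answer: -29150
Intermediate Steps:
g(s) = 1/s
l(f, G) = -5 + 4*G*f (l(f, G) = 4*G*f - 5 = -5 + 4*G*f)
H(w, T) = 106 (H(w, T) = 0 - 2*(-5 + 4*(-3)*4) = 0 - 2*(-5 - 48) = 0 - 2*(-53) = 0 + 106 = 106)
H(g(-14), 152) - 138*212 = 106 - 138*212 = 106 - 29256 = -29150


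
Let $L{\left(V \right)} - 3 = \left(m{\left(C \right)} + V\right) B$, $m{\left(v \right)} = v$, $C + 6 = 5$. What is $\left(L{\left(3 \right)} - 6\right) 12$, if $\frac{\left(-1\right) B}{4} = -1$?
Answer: $60$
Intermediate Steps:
$C = -1$ ($C = -6 + 5 = -1$)
$B = 4$ ($B = \left(-4\right) \left(-1\right) = 4$)
$L{\left(V \right)} = -1 + 4 V$ ($L{\left(V \right)} = 3 + \left(-1 + V\right) 4 = 3 + \left(-4 + 4 V\right) = -1 + 4 V$)
$\left(L{\left(3 \right)} - 6\right) 12 = \left(\left(-1 + 4 \cdot 3\right) - 6\right) 12 = \left(\left(-1 + 12\right) - 6\right) 12 = \left(11 - 6\right) 12 = 5 \cdot 12 = 60$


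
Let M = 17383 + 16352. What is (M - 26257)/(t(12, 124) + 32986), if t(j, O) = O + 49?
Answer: 7478/33159 ≈ 0.22552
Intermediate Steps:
t(j, O) = 49 + O
M = 33735
(M - 26257)/(t(12, 124) + 32986) = (33735 - 26257)/((49 + 124) + 32986) = 7478/(173 + 32986) = 7478/33159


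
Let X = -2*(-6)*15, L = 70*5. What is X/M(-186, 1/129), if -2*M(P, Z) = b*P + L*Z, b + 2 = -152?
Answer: -23220/1847713 ≈ -0.012567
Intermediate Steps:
b = -154 (b = -2 - 152 = -154)
L = 350
M(P, Z) = -175*Z + 77*P (M(P, Z) = -(-154*P + 350*Z)/2 = -175*Z + 77*P)
X = 180 (X = 12*15 = 180)
X/M(-186, 1/129) = 180/(-175/129 + 77*(-186)) = 180/(-175*1/129 - 14322) = 180/(-175/129 - 14322) = 180/(-1847713/129) = 180*(-129/1847713) = -23220/1847713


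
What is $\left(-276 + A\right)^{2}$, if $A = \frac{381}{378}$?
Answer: $\frac{1200553201}{15876} \approx 75621.0$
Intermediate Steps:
$A = \frac{127}{126}$ ($A = 381 \cdot \frac{1}{378} = \frac{127}{126} \approx 1.0079$)
$\left(-276 + A\right)^{2} = \left(-276 + \frac{127}{126}\right)^{2} = \left(- \frac{34649}{126}\right)^{2} = \frac{1200553201}{15876}$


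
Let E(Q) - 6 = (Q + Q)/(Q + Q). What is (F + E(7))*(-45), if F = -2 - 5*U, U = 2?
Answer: 225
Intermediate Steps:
E(Q) = 7 (E(Q) = 6 + (Q + Q)/(Q + Q) = 6 + (2*Q)/((2*Q)) = 6 + (2*Q)*(1/(2*Q)) = 6 + 1 = 7)
F = -12 (F = -2 - 5*2 = -2 - 10 = -12)
(F + E(7))*(-45) = (-12 + 7)*(-45) = -5*(-45) = 225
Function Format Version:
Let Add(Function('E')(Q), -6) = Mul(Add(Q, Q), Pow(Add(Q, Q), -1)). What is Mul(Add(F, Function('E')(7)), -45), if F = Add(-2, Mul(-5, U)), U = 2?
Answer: 225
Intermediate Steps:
Function('E')(Q) = 7 (Function('E')(Q) = Add(6, Mul(Add(Q, Q), Pow(Add(Q, Q), -1))) = Add(6, Mul(Mul(2, Q), Pow(Mul(2, Q), -1))) = Add(6, Mul(Mul(2, Q), Mul(Rational(1, 2), Pow(Q, -1)))) = Add(6, 1) = 7)
F = -12 (F = Add(-2, Mul(-5, 2)) = Add(-2, -10) = -12)
Mul(Add(F, Function('E')(7)), -45) = Mul(Add(-12, 7), -45) = Mul(-5, -45) = 225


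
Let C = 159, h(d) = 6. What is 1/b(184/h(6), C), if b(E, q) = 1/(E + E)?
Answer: 184/3 ≈ 61.333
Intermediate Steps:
b(E, q) = 1/(2*E)
1/b(184/h(6), C) = 1/(1/(2*((184/6)))) = 1/(1/(2*((184*(⅙))))) = 1/(1/(2*(92/3))) = 1/((½)*(3/92)) = 1/(3/184) = 184/3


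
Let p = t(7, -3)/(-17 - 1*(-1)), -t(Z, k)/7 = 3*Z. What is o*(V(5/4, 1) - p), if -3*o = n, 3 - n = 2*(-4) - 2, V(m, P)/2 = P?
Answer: 1495/48 ≈ 31.146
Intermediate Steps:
t(Z, k) = -21*Z
V(m, P) = 2*P
n = 13 (n = 3 - (2*(-4) - 2) = 3 - (-8 - 2) = 3 - 1*(-10) = 3 + 10 = 13)
o = -13/3 (o = -⅓*13 = -13/3 ≈ -4.3333)
p = 147/16 (p = (-21*7)/(-17 - 1*(-1)) = -147/(-17 + 1) = -147/(-16) = -147*(-1/16) = 147/16 ≈ 9.1875)
o*(V(5/4, 1) - p) = -13*(2*1 - 1*147/16)/3 = -13*(2 - 147/16)/3 = -13/3*(-115/16) = 1495/48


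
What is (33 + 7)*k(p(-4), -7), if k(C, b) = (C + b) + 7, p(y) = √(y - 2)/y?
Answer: -10*I*√6 ≈ -24.495*I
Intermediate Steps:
p(y) = √(-2 + y)/y
k(C, b) = 7 + C + b
(33 + 7)*k(p(-4), -7) = (33 + 7)*(7 + √(-2 - 4)/(-4) - 7) = 40*(7 - I*√6/4 - 7) = 40*(-I*√6/4) = -10*I*√6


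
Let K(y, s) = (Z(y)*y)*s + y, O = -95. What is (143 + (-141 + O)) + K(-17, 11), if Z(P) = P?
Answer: 3069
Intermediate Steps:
K(y, s) = y + s*y² (K(y, s) = (y*y)*s + y = y²*s + y = s*y² + y = y + s*y²)
(143 + (-141 + O)) + K(-17, 11) = (143 + (-141 - 95)) - 17*(1 + 11*(-17)) = (143 - 236) - 17*(1 - 187) = -93 - 17*(-186) = -93 + 3162 = 3069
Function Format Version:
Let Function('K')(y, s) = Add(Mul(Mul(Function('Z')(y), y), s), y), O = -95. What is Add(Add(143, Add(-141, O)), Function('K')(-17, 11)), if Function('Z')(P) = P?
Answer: 3069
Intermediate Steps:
Function('K')(y, s) = Add(y, Mul(s, Pow(y, 2))) (Function('K')(y, s) = Add(Mul(Mul(y, y), s), y) = Add(Mul(Pow(y, 2), s), y) = Add(Mul(s, Pow(y, 2)), y) = Add(y, Mul(s, Pow(y, 2))))
Add(Add(143, Add(-141, O)), Function('K')(-17, 11)) = Add(Add(143, Add(-141, -95)), Mul(-17, Add(1, Mul(11, -17)))) = Add(Add(143, -236), Mul(-17, Add(1, -187))) = Add(-93, Mul(-17, -186)) = Add(-93, 3162) = 3069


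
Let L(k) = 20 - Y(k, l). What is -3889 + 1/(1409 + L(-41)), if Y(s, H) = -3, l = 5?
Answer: -5569047/1432 ≈ -3889.0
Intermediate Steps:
L(k) = 23 (L(k) = 20 - 1*(-3) = 20 + 3 = 23)
-3889 + 1/(1409 + L(-41)) = -3889 + 1/(1409 + 23) = -3889 + 1/1432 = -5569047/1432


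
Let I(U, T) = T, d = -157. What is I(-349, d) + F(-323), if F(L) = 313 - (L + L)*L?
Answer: -208502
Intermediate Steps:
F(L) = 313 - 2*L² (F(L) = 313 - 2*L*L = 313 - 2*L²)
I(-349, d) + F(-323) = -157 + (313 - 2*(-323)²) = -157 + (313 - 2*104329) = -157 + (313 - 208658) = -157 - 208345 = -208502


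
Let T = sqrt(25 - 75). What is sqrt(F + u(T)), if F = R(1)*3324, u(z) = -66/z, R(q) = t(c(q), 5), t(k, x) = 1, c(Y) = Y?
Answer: sqrt(83100 + 165*I*sqrt(2))/5 ≈ 57.654 + 0.080946*I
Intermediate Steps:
R(q) = 1
T = 5*I*sqrt(2) (T = sqrt(-50) = 5*I*sqrt(2) ≈ 7.0711*I)
F = 3324 (F = 1*3324 = 3324)
sqrt(F + u(T)) = sqrt(3324 - 66*(-I*sqrt(2)/10)) = sqrt(3324 - (-33)*I*sqrt(2)/5) = sqrt(3324 + 33*I*sqrt(2)/5)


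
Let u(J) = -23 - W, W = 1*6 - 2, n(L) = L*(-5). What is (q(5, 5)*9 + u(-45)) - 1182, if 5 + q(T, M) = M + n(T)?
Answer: -1434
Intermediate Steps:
n(L) = -5*L
q(T, M) = -5 + M - 5*T (q(T, M) = -5 + (M - 5*T) = -5 + M - 5*T)
W = 4 (W = 6 - 2 = 4)
u(J) = -27 (u(J) = -23 - 1*4 = -23 - 4 = -27)
(q(5, 5)*9 + u(-45)) - 1182 = ((-5 + 5 - 5*5)*9 - 27) - 1182 = ((-5 + 5 - 25)*9 - 27) - 1182 = (-25*9 - 27) - 1182 = (-225 - 27) - 1182 = -252 - 1182 = -1434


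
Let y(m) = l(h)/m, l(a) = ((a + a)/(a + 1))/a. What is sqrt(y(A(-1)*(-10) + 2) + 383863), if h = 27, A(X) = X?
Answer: sqrt(2708537370)/84 ≈ 619.57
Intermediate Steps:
l(a) = 2/(1 + a) (l(a) = ((2*a)/(1 + a))/a = (2*a/(1 + a))/a = 2/(1 + a))
y(m) = 1/(14*m) (y(m) = (2/(1 + 27))/m = (2/28)/m = (2*(1/28))/m = 1/(14*m))
sqrt(y(A(-1)*(-10) + 2) + 383863) = sqrt(1/(14*(-1*(-10) + 2)) + 383863) = sqrt(1/(14*(10 + 2)) + 383863) = sqrt((1/14)/12 + 383863) = sqrt((1/14)*(1/12) + 383863) = sqrt(1/168 + 383863) = sqrt(64488985/168) = sqrt(2708537370)/84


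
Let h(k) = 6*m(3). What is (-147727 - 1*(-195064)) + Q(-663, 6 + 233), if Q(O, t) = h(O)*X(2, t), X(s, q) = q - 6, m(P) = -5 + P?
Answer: 44541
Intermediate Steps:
X(s, q) = -6 + q
h(k) = -12 (h(k) = 6*(-5 + 3) = 6*(-2) = -12)
Q(O, t) = 72 - 12*t (Q(O, t) = -12*(-6 + t) = 72 - 12*t)
(-147727 - 1*(-195064)) + Q(-663, 6 + 233) = (-147727 - 1*(-195064)) + (72 - 12*(6 + 233)) = (-147727 + 195064) + (72 - 12*239) = 47337 + (72 - 2868) = 47337 - 2796 = 44541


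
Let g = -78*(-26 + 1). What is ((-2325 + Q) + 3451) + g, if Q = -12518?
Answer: -9442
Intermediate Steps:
g = 1950 (g = -78*(-25) = 1950)
((-2325 + Q) + 3451) + g = ((-2325 - 12518) + 3451) + 1950 = (-14843 + 3451) + 1950 = -11392 + 1950 = -9442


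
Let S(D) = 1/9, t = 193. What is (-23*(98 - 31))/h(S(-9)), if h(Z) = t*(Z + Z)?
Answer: -13869/386 ≈ -35.930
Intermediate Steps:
S(D) = ⅑
h(Z) = 386*Z (h(Z) = 193*(Z + Z) = 193*(2*Z) = 386*Z)
(-23*(98 - 31))/h(S(-9)) = (-23*(98 - 31))/((386*(⅑))) = (-23*67)/(386/9) = -1541*9/386 = -13869/386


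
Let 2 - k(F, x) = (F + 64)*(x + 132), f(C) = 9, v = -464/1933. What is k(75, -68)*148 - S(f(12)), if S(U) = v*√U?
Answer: -2544429704/1933 ≈ -1.3163e+6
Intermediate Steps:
v = -464/1933 (v = -464*1/1933 = -464/1933 ≈ -0.24004)
k(F, x) = 2 - (64 + F)*(132 + x) (k(F, x) = 2 - (F + 64)*(x + 132) = 2 - (64 + F)*(132 + x))
S(U) = -464*√U/1933
k(75, -68)*148 - S(f(12)) = (-8446 - 132*75 - 64*(-68) - 1*75*(-68))*148 - (-464)*√9/1933 = (-8446 - 9900 + 4352 + 5100)*148 - (-464)*3/1933 = -8894*148 - 1*(-1392/1933) = -1316312 + 1392/1933 = -2544429704/1933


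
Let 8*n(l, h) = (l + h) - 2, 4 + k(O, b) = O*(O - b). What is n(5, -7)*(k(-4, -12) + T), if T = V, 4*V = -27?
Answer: 171/8 ≈ 21.375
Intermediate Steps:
V = -27/4 (V = (1/4)*(-27) = -27/4 ≈ -6.7500)
k(O, b) = -4 + O*(O - b)
n(l, h) = -1/4 + h/8 + l/8 (n(l, h) = ((l + h) - 2)/8 = ((h + l) - 2)/8 = (-2 + h + l)/8 = -1/4 + h/8 + l/8)
T = -27/4 ≈ -6.7500
n(5, -7)*(k(-4, -12) + T) = (-1/4 + (1/8)*(-7) + (1/8)*5)*((-4 + (-4)**2 - 1*(-4)*(-12)) - 27/4) = (-1/4 - 7/8 + 5/8)*((-4 + 16 - 48) - 27/4) = -(-36 - 27/4)/2 = -1/2*(-171/4) = 171/8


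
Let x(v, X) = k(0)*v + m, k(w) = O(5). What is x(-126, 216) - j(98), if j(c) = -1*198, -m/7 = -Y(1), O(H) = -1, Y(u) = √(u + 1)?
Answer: 324 + 7*√2 ≈ 333.90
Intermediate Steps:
Y(u) = √(1 + u)
k(w) = -1
m = 7*√2 (m = -(-7)*√(1 + 1) = -(-7)*√2 = 7*√2 ≈ 9.8995)
x(v, X) = -v + 7*√2
j(c) = -198
x(-126, 216) - j(98) = (-1*(-126) + 7*√2) - 1*(-198) = (126 + 7*√2) + 198 = 324 + 7*√2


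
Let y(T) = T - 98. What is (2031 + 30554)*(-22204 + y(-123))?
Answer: -730718625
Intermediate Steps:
y(T) = -98 + T
(2031 + 30554)*(-22204 + y(-123)) = (2031 + 30554)*(-22204 + (-98 - 123)) = 32585*(-22204 - 221) = 32585*(-22425) = -730718625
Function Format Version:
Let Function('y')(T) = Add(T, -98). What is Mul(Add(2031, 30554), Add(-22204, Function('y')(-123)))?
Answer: -730718625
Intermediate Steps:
Function('y')(T) = Add(-98, T)
Mul(Add(2031, 30554), Add(-22204, Function('y')(-123))) = Mul(Add(2031, 30554), Add(-22204, Add(-98, -123))) = Mul(32585, Add(-22204, -221)) = Mul(32585, -22425) = -730718625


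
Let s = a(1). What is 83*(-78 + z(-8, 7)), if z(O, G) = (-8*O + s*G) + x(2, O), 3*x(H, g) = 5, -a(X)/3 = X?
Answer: -8300/3 ≈ -2766.7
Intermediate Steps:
a(X) = -3*X
x(H, g) = 5/3 (x(H, g) = (⅓)*5 = 5/3)
s = -3 (s = -3*1 = -3)
z(O, G) = 5/3 - 8*O - 3*G (z(O, G) = (-8*O - 3*G) + 5/3 = 5/3 - 8*O - 3*G)
83*(-78 + z(-8, 7)) = 83*(-78 + (5/3 - 8*(-8) - 3*7)) = 83*(-78 + (5/3 + 64 - 21)) = 83*(-78 + 134/3) = 83*(-100/3) = -8300/3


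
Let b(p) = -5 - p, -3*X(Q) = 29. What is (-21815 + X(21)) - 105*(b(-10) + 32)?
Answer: -77129/3 ≈ -25710.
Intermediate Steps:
X(Q) = -29/3 (X(Q) = -⅓*29 = -29/3)
(-21815 + X(21)) - 105*(b(-10) + 32) = (-21815 - 29/3) - 105*((-5 - 1*(-10)) + 32) = -65474/3 - 105*((-5 + 10) + 32) = -65474/3 - 105*(5 + 32) = -65474/3 - 105*37 = -65474/3 - 1*3885 = -65474/3 - 3885 = -77129/3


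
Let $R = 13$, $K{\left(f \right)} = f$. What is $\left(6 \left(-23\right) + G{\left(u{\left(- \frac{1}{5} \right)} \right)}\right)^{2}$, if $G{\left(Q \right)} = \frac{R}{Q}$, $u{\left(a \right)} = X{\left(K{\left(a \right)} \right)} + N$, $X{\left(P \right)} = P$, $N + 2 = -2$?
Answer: $\frac{8779369}{441} \approx 19908.0$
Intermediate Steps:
$N = -4$ ($N = -2 - 2 = -4$)
$u{\left(a \right)} = -4 + a$ ($u{\left(a \right)} = a - 4 = -4 + a$)
$G{\left(Q \right)} = \frac{13}{Q}$
$\left(6 \left(-23\right) + G{\left(u{\left(- \frac{1}{5} \right)} \right)}\right)^{2} = \left(6 \left(-23\right) + \frac{13}{-4 - \frac{1}{5}}\right)^{2} = \left(-138 + \frac{13}{-4 - \frac{1}{5}}\right)^{2} = \left(-138 + \frac{13}{- \frac{21}{5}}\right)^{2} = \left(-138 + 13 \left(- \frac{5}{21}\right)\right)^{2} = \left(-138 - \frac{65}{21}\right)^{2} = \left(- \frac{2963}{21}\right)^{2} = \frac{8779369}{441}$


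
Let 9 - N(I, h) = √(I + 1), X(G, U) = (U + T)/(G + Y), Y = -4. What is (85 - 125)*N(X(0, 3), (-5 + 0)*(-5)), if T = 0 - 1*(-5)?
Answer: -360 + 40*I ≈ -360.0 + 40.0*I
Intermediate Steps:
T = 5 (T = 0 + 5 = 5)
X(G, U) = (5 + U)/(-4 + G) (X(G, U) = (U + 5)/(G - 4) = (5 + U)/(-4 + G))
N(I, h) = 9 - √(1 + I) (N(I, h) = 9 - √(I + 1) = 9 - √(1 + I))
(85 - 125)*N(X(0, 3), (-5 + 0)*(-5)) = (85 - 125)*(9 - √(1 + (5 + 3)/(-4 + 0))) = -40*(9 - √(1 + 8/(-4))) = -40*(9 - √(1 - ¼*8)) = -40*(9 - √(1 - 2)) = -40*(9 - √(-1)) = -40*(9 - I) = -360 + 40*I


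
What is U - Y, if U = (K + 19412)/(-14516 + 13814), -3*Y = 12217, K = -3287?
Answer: 947551/234 ≈ 4049.4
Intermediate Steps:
Y = -12217/3 (Y = -1/3*12217 = -12217/3 ≈ -4072.3)
U = -5375/234 (U = (-3287 + 19412)/(-14516 + 13814) = 16125/(-702) = 16125*(-1/702) = -5375/234 ≈ -22.970)
U - Y = -5375/234 - 1*(-12217/3) = -5375/234 + 12217/3 = 947551/234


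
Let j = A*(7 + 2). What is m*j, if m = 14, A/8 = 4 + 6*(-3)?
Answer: -14112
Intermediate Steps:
A = -112 (A = 8*(4 + 6*(-3)) = 8*(4 - 18) = 8*(-14) = -112)
j = -1008 (j = -112*(7 + 2) = -112*9 = -1008)
m*j = 14*(-1008) = -14112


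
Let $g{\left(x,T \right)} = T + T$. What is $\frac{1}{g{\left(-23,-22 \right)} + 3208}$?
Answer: $\frac{1}{3164} \approx 0.00031606$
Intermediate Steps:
$g{\left(x,T \right)} = 2 T$
$\frac{1}{g{\left(-23,-22 \right)} + 3208} = \frac{1}{2 \left(-22\right) + 3208} = \frac{1}{-44 + 3208} = \frac{1}{3164}$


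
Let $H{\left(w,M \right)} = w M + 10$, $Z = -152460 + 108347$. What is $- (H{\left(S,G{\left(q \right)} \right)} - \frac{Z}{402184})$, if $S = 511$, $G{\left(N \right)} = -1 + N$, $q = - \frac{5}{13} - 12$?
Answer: $\frac{35706930787}{5228392} \approx 6829.4$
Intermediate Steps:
$Z = -44113$
$q = - \frac{161}{13}$ ($q = \left(-5\right) \frac{1}{13} - 12 = - \frac{5}{13} - 12 = - \frac{161}{13} \approx -12.385$)
$H{\left(w,M \right)} = 10 + M w$ ($H{\left(w,M \right)} = M w + 10 = 10 + M w$)
$- (H{\left(S,G{\left(q \right)} \right)} - \frac{Z}{402184}) = - (\left(10 + \left(-1 - \frac{161}{13}\right) 511\right) - - \frac{44113}{402184}) = - (\left(10 - \frac{88914}{13}\right) - \left(-44113\right) \frac{1}{402184}) = - (\left(10 - \frac{88914}{13}\right) - - \frac{44113}{402184}) = - (- \frac{88784}{13} + \frac{44113}{402184}) = \left(-1\right) \left(- \frac{35706930787}{5228392}\right) = \frac{35706930787}{5228392}$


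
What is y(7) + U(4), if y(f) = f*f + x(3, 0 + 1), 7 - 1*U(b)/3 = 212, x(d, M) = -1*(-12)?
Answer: -554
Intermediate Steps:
x(d, M) = 12
U(b) = -615 (U(b) = 21 - 3*212 = 21 - 636 = -615)
y(f) = 12 + f**2 (y(f) = f*f + 12 = f**2 + 12 = 12 + f**2)
y(7) + U(4) = (12 + 7**2) - 615 = (12 + 49) - 615 = 61 - 615 = -554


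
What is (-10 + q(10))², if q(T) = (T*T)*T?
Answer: 980100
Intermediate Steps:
q(T) = T³ (q(T) = T²*T = T³)
(-10 + q(10))² = (-10 + 10³)² = (-10 + 1000)² = 990² = 980100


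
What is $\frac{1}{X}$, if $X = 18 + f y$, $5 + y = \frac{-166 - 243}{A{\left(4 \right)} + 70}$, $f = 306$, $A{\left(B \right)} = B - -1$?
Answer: $- \frac{25}{79518} \approx -0.00031439$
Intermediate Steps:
$A{\left(B \right)} = 1 + B$ ($A{\left(B \right)} = B + 1 = 1 + B$)
$y = - \frac{784}{75}$ ($y = -5 + \frac{-166 - 243}{\left(1 + 4\right) + 70} = -5 - \frac{409}{5 + 70} = -5 - \frac{409}{75} = - \frac{784}{75} \approx -10.453$)
$X = - \frac{79518}{25}$ ($X = 18 + 306 \left(- \frac{784}{75}\right) = 18 - \frac{79968}{25} = - \frac{79518}{25} \approx -3180.7$)
$\frac{1}{X} = \frac{1}{- \frac{79518}{25}} = - \frac{25}{79518}$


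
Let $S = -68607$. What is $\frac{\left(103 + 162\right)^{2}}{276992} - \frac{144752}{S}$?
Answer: $\frac{44913072559}{19003590144} \approx 2.3634$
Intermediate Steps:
$\frac{\left(103 + 162\right)^{2}}{276992} - \frac{144752}{S} = \frac{\left(103 + 162\right)^{2}}{276992} - \frac{144752}{-68607} = 265^{2} \cdot \frac{1}{276992} - - \frac{144752}{68607} = 70225 \cdot \frac{1}{276992} + \frac{144752}{68607} = \frac{70225}{276992} + \frac{144752}{68607} = \frac{44913072559}{19003590144}$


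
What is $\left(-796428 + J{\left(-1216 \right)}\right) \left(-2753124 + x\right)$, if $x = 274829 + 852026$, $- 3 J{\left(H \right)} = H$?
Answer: $\frac{3883640958292}{3} \approx 1.2945 \cdot 10^{12}$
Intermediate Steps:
$J{\left(H \right)} = - \frac{H}{3}$
$x = 1126855$
$\left(-796428 + J{\left(-1216 \right)}\right) \left(-2753124 + x\right) = \left(-796428 - - \frac{1216}{3}\right) \left(-2753124 + 1126855\right) = \left(-796428 + \frac{1216}{3}\right) \left(-1626269\right) = \left(- \frac{2388068}{3}\right) \left(-1626269\right) = \frac{3883640958292}{3}$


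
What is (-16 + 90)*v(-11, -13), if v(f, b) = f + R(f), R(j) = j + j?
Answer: -2442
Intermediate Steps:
R(j) = 2*j
v(f, b) = 3*f (v(f, b) = f + 2*f = 3*f)
(-16 + 90)*v(-11, -13) = (-16 + 90)*(3*(-11)) = 74*(-33) = -2442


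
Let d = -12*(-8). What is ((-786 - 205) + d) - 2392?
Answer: -3287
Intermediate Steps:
d = 96
((-786 - 205) + d) - 2392 = ((-786 - 205) + 96) - 2392 = (-991 + 96) - 2392 = -895 - 2392 = -3287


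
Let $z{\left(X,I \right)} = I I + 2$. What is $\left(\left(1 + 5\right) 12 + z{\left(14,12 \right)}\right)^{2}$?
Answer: $47524$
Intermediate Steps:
$z{\left(X,I \right)} = 2 + I^{2}$ ($z{\left(X,I \right)} = I^{2} + 2 = 2 + I^{2}$)
$\left(\left(1 + 5\right) 12 + z{\left(14,12 \right)}\right)^{2} = \left(\left(1 + 5\right) 12 + \left(2 + 12^{2}\right)\right)^{2} = \left(6 \cdot 12 + \left(2 + 144\right)\right)^{2} = \left(72 + 146\right)^{2} = 218^{2} = 47524$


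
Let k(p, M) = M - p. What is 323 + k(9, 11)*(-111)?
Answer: 101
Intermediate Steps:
323 + k(9, 11)*(-111) = 323 + (11 - 1*9)*(-111) = 323 + (11 - 9)*(-111) = 323 + 2*(-111) = 323 - 222 = 101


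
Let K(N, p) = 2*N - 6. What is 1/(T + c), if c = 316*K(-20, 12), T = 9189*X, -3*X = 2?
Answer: -1/20662 ≈ -4.8398e-5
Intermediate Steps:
X = -2/3 (X = -1/3*2 = -2/3 ≈ -0.66667)
T = -6126 (T = 9189*(-2/3) = -6126)
K(N, p) = -6 + 2*N
c = -14536 (c = 316*(-6 + 2*(-20)) = 316*(-6 - 40) = 316*(-46) = -14536)
1/(T + c) = 1/(-6126 - 14536) = 1/(-20662) = -1/20662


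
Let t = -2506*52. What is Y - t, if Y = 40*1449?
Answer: 188272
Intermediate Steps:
Y = 57960
t = -130312
Y - t = 57960 - 1*(-130312) = 57960 + 130312 = 188272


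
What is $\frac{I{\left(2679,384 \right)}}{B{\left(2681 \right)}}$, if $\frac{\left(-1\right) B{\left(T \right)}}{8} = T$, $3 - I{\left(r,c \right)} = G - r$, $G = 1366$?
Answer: $- \frac{47}{766} \approx -0.061358$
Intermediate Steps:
$I{\left(r,c \right)} = -1363 + r$ ($I{\left(r,c \right)} = 3 - \left(1366 - r\right) = 3 + \left(-1366 + r\right) = -1363 + r$)
$B{\left(T \right)} = - 8 T$
$\frac{I{\left(2679,384 \right)}}{B{\left(2681 \right)}} = \frac{-1363 + 2679}{\left(-8\right) 2681} = \frac{1316}{-21448} = 1316 \left(- \frac{1}{21448}\right) = - \frac{47}{766}$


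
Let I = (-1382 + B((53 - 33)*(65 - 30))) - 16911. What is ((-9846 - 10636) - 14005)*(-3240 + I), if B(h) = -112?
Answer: 746471115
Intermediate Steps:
I = -18405 (I = (-1382 - 112) - 16911 = -1494 - 16911 = -18405)
((-9846 - 10636) - 14005)*(-3240 + I) = ((-9846 - 10636) - 14005)*(-3240 - 18405) = (-20482 - 14005)*(-21645) = -34487*(-21645) = 746471115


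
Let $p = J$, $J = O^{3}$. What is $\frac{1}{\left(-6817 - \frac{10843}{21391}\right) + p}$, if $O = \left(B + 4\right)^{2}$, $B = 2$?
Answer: $\frac{21391}{852185206} \approx 2.5101 \cdot 10^{-5}$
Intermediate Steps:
$O = 36$ ($O = \left(2 + 4\right)^{2} = 6^{2} = 36$)
$J = 46656$ ($J = 36^{3} = 46656$)
$p = 46656$
$\frac{1}{\left(-6817 - \frac{10843}{21391}\right) + p} = \frac{1}{\left(-6817 - \frac{10843}{21391}\right) + 46656} = \frac{1}{- \frac{145833290}{21391} + 46656} = \frac{1}{\frac{852185206}{21391}} = \frac{21391}{852185206}$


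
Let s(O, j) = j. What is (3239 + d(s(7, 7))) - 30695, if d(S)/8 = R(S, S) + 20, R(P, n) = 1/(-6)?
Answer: -81892/3 ≈ -27297.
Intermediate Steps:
R(P, n) = -⅙
d(S) = 476/3 (d(S) = 8*(-⅙ + 20) = 8*(119/6) = 476/3)
(3239 + d(s(7, 7))) - 30695 = (3239 + 476/3) - 30695 = 10193/3 - 30695 = -81892/3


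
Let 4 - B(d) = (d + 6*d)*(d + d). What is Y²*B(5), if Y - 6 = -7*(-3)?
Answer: -252234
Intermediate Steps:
Y = 27 (Y = 6 - 7*(-3) = 6 + 21 = 27)
B(d) = 4 - 14*d² (B(d) = 4 - (d + 6*d)*(d + d) = 4 - 7*d*2*d = 4 - 14*d²)
Y²*B(5) = 27²*(4 - 14*5²) = 729*(4 - 14*25) = 729*(4 - 350) = 729*(-346) = -252234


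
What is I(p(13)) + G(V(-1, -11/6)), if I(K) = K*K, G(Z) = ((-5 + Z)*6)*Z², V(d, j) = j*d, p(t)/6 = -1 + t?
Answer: 184325/36 ≈ 5120.1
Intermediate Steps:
p(t) = -6 + 6*t (p(t) = 6*(-1 + t) = -6 + 6*t)
V(d, j) = d*j
G(Z) = Z²*(-30 + 6*Z) (G(Z) = (-30 + 6*Z)*Z² = Z²*(-30 + 6*Z))
I(K) = K²
I(p(13)) + G(V(-1, -11/6)) = (-6 + 6*13)² + 6*(-(-11)/6)²*(-5 - (-11)/6) = (-6 + 78)² + 6*(-(-11)/6)²*(-5 - (-11)/6) = 72² + 6*(-1*(-11/6))²*(-5 - 1*(-11/6)) = 5184 + 6*(11/6)²*(-5 + 11/6) = 5184 + 6*(121/36)*(-19/6) = 5184 - 2299/36 = 184325/36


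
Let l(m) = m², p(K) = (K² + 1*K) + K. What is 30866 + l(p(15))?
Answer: 95891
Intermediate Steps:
p(K) = K² + 2*K (p(K) = (K² + K) + K = (K + K²) + K = K² + 2*K)
30866 + l(p(15)) = 30866 + (15*(2 + 15))² = 30866 + (15*17)² = 30866 + 255² = 30866 + 65025 = 95891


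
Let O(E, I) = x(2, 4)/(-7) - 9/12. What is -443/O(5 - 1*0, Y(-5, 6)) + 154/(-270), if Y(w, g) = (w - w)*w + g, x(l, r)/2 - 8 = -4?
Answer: 1670459/7155 ≈ 233.47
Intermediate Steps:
x(l, r) = 8 (x(l, r) = 16 + 2*(-4) = 16 - 8 = 8)
Y(w, g) = g (Y(w, g) = 0*w + g = 0 + g = g)
O(E, I) = -53/28 (O(E, I) = 8/(-7) - 9/12 = 8*(-⅐) - 9*1/12 = -8/7 - ¾ = -53/28)
-443/O(5 - 1*0, Y(-5, 6)) + 154/(-270) = -443/(-53/28) + 154/(-270) = -443*(-28/53) + 154*(-1/270) = 12404/53 - 77/135 = 1670459/7155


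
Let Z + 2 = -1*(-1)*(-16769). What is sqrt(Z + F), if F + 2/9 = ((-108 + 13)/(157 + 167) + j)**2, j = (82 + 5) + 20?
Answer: I*sqrt(565283495)/324 ≈ 73.382*I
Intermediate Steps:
j = 107 (j = 87 + 20 = 107)
F = 1195269001/104976 (F = -2/9 + ((-108 + 13)/(157 + 167) + 107)**2 = -2/9 + (-95/324 + 107)**2 = -2/9 + (34573/324)**2 = -2/9 + 1195292329/104976 = 1195269001/104976 ≈ 11386.)
Z = -16771 (Z = -2 - 1*(-1)*(-16769) = -2 + 1*(-16769) = -2 - 16769 = -16771)
sqrt(Z + F) = sqrt(-16771 + 1195269001/104976) = sqrt(-565283495/104976) = I*sqrt(565283495)/324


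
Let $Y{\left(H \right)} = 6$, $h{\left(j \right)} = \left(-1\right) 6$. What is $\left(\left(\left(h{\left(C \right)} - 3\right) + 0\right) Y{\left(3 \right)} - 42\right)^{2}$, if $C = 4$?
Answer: $9216$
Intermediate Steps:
$h{\left(j \right)} = -6$
$\left(\left(\left(h{\left(C \right)} - 3\right) + 0\right) Y{\left(3 \right)} - 42\right)^{2} = \left(\left(\left(-6 - 3\right) + 0\right) 6 - 42\right)^{2} = \left(\left(-9 + 0\right) 6 - 42\right)^{2} = \left(\left(-9\right) 6 - 42\right)^{2} = \left(-54 - 42\right)^{2} = \left(-96\right)^{2} = 9216$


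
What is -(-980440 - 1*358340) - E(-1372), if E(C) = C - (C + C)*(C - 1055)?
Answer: 7999840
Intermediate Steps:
E(C) = C - 2*C*(-1055 + C)
-(-980440 - 1*358340) - E(-1372) = -(-980440 - 1*358340) - (-1372)*(2111 - 2*(-1372)) = -(-980440 - 358340) - (-1372)*(2111 + 2744) = -1*(-1338780) - (-1372)*4855 = 1338780 - 1*(-6661060) = 1338780 + 6661060 = 7999840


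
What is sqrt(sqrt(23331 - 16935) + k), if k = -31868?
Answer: sqrt(-31868 + 2*sqrt(1599)) ≈ 178.29*I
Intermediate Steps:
sqrt(sqrt(23331 - 16935) + k) = sqrt(sqrt(23331 - 16935) - 31868) = sqrt(sqrt(6396) - 31868) = sqrt(2*sqrt(1599) - 31868) = sqrt(-31868 + 2*sqrt(1599))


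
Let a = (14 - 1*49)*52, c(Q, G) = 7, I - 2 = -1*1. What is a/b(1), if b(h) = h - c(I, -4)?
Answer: 910/3 ≈ 303.33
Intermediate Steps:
I = 1 (I = 2 - 1*1 = 2 - 1 = 1)
b(h) = -7 + h (b(h) = h - 1*7 = h - 7 = -7 + h)
a = -1820 (a = (14 - 49)*52 = -35*52 = -1820)
a/b(1) = -1820/(-7 + 1) = -1820/(-6) = -1820*(-1/6) = 910/3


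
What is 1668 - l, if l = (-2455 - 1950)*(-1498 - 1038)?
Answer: -11169412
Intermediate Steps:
l = 11171080 (l = -4405*(-2536) = 11171080)
1668 - l = 1668 - 1*11171080 = 1668 - 11171080 = -11169412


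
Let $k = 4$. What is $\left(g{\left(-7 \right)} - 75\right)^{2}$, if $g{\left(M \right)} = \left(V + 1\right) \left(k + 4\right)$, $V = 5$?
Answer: $729$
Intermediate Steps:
$g{\left(M \right)} = 48$ ($g{\left(M \right)} = \left(5 + 1\right) \left(4 + 4\right) = 6 \cdot 8 = 48$)
$\left(g{\left(-7 \right)} - 75\right)^{2} = \left(48 - 75\right)^{2} = \left(-27\right)^{2} = 729$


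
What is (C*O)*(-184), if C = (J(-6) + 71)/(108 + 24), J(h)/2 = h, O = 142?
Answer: -385388/33 ≈ -11678.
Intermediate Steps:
J(h) = 2*h
C = 59/132 (C = (2*(-6) + 71)/(108 + 24) = (-12 + 71)/132 = 59*(1/132) = 59/132 ≈ 0.44697)
(C*O)*(-184) = ((59/132)*142)*(-184) = (4189/66)*(-184) = -385388/33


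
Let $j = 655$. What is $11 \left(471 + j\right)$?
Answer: $12386$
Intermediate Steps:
$11 \left(471 + j\right) = 11 \left(471 + 655\right) = 11 \cdot 1126 = 12386$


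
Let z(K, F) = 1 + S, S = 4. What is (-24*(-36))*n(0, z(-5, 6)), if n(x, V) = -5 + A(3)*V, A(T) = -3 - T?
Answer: -30240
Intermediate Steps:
z(K, F) = 5 (z(K, F) = 1 + 4 = 5)
n(x, V) = -5 - 6*V (n(x, V) = -5 + (-3 - 1*3)*V = -5 + (-3 - 3)*V = -5 - 6*V)
(-24*(-36))*n(0, z(-5, 6)) = (-24*(-36))*(-5 - 6*5) = 864*(-5 - 30) = 864*(-35) = -30240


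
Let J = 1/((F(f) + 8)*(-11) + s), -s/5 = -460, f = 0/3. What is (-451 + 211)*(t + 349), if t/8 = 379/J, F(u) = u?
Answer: -1609711920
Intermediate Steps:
f = 0 (f = 0*(⅓) = 0)
s = 2300 (s = -5*(-460) = 2300)
J = 1/2212 (J = 1/((0 + 8)*(-11) + 2300) = 1/(8*(-11) + 2300) = 1/(-88 + 2300) = 1/2212 ≈ 0.00045208)
t = 6706784 (t = 8*(379/(1/2212)) = 8*(379*2212) = 8*838348 = 6706784)
(-451 + 211)*(t + 349) = (-451 + 211)*(6706784 + 349) = -240*6707133 = -1609711920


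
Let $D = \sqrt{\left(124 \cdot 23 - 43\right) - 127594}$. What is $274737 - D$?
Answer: $274737 - 3 i \sqrt{13865} \approx 2.7474 \cdot 10^{5} - 353.25 i$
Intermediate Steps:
$D = 3 i \sqrt{13865}$ ($D = \sqrt{\left(2852 - 43\right) - 127594} = \sqrt{2809 - 127594} = \sqrt{-124785} = 3 i \sqrt{13865} \approx 353.25 i$)
$274737 - D = 274737 - 3 i \sqrt{13865}$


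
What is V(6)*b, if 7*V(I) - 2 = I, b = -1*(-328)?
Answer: 2624/7 ≈ 374.86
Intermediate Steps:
b = 328
V(I) = 2/7 + I/7
V(6)*b = (2/7 + (⅐)*6)*328 = (2/7 + 6/7)*328 = (8/7)*328 = 2624/7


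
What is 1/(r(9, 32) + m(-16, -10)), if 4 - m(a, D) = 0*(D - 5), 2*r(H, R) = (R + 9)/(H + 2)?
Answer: 22/129 ≈ 0.17054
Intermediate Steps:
r(H, R) = (9 + R)/(2*(2 + H)) (r(H, R) = ((R + 9)/(H + 2))/2 = ((9 + R)/(2 + H))/2 = (9 + R)/(2*(2 + H)))
m(a, D) = 4 (m(a, D) = 4 - 0*(D - 5) = 4 - 0*(-5 + D) = 4 - 1*0 = 4 + 0 = 4)
1/(r(9, 32) + m(-16, -10)) = 1/((9 + 32)/(2*(2 + 9)) + 4) = 1/((½)*41/11 + 4) = 1/((½)*(1/11)*41 + 4) = 1/(41/22 + 4) = 1/(129/22) = 22/129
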